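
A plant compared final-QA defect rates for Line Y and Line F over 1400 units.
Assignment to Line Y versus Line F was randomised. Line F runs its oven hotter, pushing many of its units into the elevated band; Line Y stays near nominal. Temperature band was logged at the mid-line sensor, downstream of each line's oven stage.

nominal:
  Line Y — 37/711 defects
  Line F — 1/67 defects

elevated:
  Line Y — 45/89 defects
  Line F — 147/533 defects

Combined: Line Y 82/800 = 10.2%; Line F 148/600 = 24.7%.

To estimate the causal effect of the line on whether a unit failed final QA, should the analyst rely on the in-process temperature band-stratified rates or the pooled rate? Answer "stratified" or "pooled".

The in-process temperature band-specific comparison favours Line F throughout, but the pooled figures favour Line Y. The question is whether to condition on in-process temperature band.
In-process temperature band here is a post-treatment variable shaped by the line; conditioning on it would introduce bias rather than remove it. The overall comparison is the causal one.
Pooled: Line Y 10.2% vs Line F 24.7%; Line Y is lower overall.

pooled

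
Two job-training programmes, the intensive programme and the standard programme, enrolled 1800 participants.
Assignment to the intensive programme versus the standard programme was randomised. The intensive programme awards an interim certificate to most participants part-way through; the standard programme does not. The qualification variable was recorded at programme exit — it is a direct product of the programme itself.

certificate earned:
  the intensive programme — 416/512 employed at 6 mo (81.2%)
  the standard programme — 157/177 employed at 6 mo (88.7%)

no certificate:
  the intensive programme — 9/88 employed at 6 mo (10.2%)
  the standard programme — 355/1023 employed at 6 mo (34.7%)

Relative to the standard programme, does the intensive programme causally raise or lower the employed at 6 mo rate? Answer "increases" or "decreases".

the standard programme is higher inside every qualification attained during the programme stratum but the intensive programme is higher in aggregate. Whether to stratify depends on how qualification attained during the programme relates to the programme.
Stratifying would compare programmes among participants the programmes themselves sorted into qualification attained during the programme groups — a form of selection on an intermediate. The unconditioned pooled rates give the total causal effect.
Pooled: the intensive programme 70.8% vs the standard programme 42.7%; the intensive programme is higher overall.

increases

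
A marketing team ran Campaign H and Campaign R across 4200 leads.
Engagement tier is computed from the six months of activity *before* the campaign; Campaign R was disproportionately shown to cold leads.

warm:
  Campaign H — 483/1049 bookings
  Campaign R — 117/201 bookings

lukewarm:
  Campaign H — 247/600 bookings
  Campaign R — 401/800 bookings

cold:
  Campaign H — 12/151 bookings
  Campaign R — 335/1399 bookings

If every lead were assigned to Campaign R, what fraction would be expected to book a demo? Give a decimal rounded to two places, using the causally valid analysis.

0.43

The imbalance in engagement tier arose from how leads were allocated, not from anything the campaign did; and engagement tier independently affects the outcome. The pooled gap is confounded — condition on engagement tier.
Standardising Campaign R to the population engagement tier mix: 0.298·117/201 + 0.333·401/800 + 0.369·335/1399 = 0.429.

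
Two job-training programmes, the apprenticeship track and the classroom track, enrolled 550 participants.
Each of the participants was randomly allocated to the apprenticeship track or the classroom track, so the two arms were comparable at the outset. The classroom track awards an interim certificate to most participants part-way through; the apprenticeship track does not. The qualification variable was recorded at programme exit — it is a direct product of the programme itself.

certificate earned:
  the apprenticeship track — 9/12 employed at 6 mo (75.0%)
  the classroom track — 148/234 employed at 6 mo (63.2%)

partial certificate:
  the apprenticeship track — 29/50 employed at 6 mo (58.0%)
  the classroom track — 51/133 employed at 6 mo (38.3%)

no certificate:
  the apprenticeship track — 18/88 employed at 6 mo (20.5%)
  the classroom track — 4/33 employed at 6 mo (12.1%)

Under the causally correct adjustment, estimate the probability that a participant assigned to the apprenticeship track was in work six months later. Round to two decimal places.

0.37

Qualification attained during the programme is recorded after the programme and is itself shifted by it — it sits on the causal path from programme to outcome. Conditioning on a mediator would strip out part of the effect we want; the pooled comparison gives the total causal effect.
So P(outcome | do(the apprenticeship track)) is just the pooled rate for the apprenticeship track: 56/150 = 0.373.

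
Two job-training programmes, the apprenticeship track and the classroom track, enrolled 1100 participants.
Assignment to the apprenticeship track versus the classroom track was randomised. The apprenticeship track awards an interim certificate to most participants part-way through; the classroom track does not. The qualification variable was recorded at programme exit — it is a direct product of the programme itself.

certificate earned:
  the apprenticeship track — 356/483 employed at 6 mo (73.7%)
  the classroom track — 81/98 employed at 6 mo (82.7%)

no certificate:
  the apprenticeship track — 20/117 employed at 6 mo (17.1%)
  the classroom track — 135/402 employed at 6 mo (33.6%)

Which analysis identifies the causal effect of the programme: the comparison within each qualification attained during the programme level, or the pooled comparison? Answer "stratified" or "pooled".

pooled

Stratifying would compare programmes among participants the programmes themselves sorted into qualification attained during the programme groups — a form of selection on an intermediate. The unconditioned pooled rates give the total causal effect.
Pooled: the apprenticeship track 62.7% vs the classroom track 43.2%; the apprenticeship track is higher overall.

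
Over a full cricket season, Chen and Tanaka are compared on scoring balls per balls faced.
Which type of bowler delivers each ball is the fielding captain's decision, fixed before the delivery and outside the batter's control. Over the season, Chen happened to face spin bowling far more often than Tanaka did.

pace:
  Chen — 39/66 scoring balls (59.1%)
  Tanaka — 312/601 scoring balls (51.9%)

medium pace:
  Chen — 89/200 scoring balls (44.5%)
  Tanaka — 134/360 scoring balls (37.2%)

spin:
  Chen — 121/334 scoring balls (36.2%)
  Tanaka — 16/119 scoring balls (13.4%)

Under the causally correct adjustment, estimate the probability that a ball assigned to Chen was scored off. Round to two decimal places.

0.48

The bowling type-specific comparison favours Chen throughout, but the pooled figures favour Tanaka. The question is whether to condition on bowling type.
The imbalance in bowling type arose from how balls faced were allocated, not from anything the player did; and bowling type independently affects the outcome. The pooled gap is confounded — condition on bowling type.
Standardising Chen to the population bowling type mix: 0.397·39/66 + 0.333·89/200 + 0.270·121/334 = 0.481.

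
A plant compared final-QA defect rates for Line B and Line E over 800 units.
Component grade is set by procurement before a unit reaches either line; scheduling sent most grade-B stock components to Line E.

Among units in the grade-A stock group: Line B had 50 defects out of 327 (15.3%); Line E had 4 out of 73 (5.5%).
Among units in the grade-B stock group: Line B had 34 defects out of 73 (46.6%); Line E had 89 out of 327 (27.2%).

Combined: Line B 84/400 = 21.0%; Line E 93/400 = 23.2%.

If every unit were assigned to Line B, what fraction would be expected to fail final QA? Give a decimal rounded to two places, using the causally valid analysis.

The stratified and pooled comparisons disagree (Line E wins within each component grade; Line B wins overall), so the answer turns on the causal role of component grade.
Component grade satisfies the back-door criterion: it is not a descendant of the line, and it blocks the spurious path from line to outcome. Adjusting for it (i.e., using the within-component grade rates) gives the causal effect.
Standardising Line B to the population component grade mix: 0.500·50/327 + 0.500·34/73 = 0.309.

0.31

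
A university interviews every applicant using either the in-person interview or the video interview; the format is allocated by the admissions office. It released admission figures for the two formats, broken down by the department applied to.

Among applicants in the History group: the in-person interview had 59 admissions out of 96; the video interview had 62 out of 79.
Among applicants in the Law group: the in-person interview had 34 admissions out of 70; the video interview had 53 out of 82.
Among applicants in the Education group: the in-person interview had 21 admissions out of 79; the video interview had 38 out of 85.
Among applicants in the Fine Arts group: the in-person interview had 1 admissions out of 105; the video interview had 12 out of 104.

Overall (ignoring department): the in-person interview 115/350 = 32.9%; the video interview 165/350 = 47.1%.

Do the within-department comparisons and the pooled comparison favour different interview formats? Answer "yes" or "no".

no

Within each department level (History 61.5% vs 78.5%; Law 48.6% vs 64.6%; Education 26.6% vs 44.7%; Fine Arts 1.0% vs 11.5%), the video interview has the higher rate every time. Pooled: 32.9% vs 47.1% — the video interview has the higher rate overall. They agree.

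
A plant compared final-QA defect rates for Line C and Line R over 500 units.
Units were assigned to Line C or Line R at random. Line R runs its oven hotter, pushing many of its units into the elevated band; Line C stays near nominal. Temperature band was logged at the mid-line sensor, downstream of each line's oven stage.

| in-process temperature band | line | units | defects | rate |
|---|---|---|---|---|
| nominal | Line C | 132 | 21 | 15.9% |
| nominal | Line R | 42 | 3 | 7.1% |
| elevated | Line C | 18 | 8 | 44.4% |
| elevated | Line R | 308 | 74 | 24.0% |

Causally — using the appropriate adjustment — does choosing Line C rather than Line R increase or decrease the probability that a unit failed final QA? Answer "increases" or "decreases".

decreases

Line R is lower inside every in-process temperature band stratum but Line C is lower in aggregate. Whether to stratify depends on how in-process temperature band relates to the line.
Because the line influences in-process temperature band, in-process temperature band is a post-treatment mediator, not a confounder. Stratifying on it would bias the estimate; the causal effect is the crude pooled difference.
Pooled: Line C 19.3% vs Line R 22.0%; Line C is lower overall.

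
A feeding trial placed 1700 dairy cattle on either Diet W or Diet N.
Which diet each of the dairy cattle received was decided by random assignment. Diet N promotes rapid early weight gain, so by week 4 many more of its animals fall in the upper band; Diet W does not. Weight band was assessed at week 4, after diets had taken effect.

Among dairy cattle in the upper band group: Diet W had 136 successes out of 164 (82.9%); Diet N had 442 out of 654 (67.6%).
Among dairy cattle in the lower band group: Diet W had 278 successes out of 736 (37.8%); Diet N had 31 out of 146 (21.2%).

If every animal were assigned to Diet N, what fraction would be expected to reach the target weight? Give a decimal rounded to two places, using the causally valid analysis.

The distribution of week-4 weight band is itself part of what the diet does — it is an intermediate outcome. Holding it fixed would remove that part of the effect; the total effect is the pooled difference.
So P(outcome | do(Diet N)) is just the pooled rate for Diet N: 473/800 = 0.591.

0.59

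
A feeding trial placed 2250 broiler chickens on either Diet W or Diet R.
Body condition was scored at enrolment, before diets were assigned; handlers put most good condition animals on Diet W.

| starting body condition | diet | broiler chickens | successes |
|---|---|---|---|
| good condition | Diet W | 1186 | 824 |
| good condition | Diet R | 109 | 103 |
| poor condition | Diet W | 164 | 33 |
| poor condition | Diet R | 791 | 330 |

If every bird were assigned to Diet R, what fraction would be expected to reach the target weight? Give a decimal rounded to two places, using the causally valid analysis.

Since starting body condition is a pre-existing factor (not a product of the diet) and it affects the outcome on its own, it is a confounder. The stratified rates, not the pooled rate, identify the causal effect.
Standardising Diet R to the population starting body condition mix: 0.576·103/109 + 0.424·330/791 = 0.721.

0.72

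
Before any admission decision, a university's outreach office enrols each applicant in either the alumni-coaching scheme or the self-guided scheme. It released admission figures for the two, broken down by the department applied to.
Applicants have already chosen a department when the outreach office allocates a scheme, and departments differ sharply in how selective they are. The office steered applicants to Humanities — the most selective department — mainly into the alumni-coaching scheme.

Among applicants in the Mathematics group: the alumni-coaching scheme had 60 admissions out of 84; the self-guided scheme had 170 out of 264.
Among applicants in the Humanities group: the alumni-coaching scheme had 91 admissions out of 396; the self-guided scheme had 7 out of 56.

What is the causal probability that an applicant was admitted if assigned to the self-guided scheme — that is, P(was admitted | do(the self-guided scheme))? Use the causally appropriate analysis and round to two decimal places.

0.35

Within every department level the alumni-coaching scheme has the higher rate, yet pooled the self-guided scheme does — Simpson's reversal.
Department satisfies the back-door criterion: it is not a descendant of the outreach scheme, and it blocks the spurious path from outreach scheme to outcome. Adjusting for it (i.e., using the within-department rates) gives the causal effect.
Standardising the self-guided scheme to the population department mix: 0.435·170/264 + 0.565·7/56 = 0.351.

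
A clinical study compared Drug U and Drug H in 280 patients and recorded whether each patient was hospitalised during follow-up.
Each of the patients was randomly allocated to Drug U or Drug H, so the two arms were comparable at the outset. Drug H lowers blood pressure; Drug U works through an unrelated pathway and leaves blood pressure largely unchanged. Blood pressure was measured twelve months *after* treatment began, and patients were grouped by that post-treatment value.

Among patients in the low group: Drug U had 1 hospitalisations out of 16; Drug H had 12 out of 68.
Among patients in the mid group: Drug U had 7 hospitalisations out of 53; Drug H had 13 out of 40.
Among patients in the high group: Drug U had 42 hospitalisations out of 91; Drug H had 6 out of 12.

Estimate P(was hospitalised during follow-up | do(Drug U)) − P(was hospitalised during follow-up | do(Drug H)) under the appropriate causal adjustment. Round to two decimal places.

+0.05

Drug U is lower inside every blood pressure stratum but Drug H is lower in aggregate. Whether to stratify depends on how blood pressure relates to the drug.
Blood pressure lies on the pathway drug → blood pressure → outcome, so adjusting for it blocks the indirect effect. For the total causal effect of drug, use the unadjusted pooled rates.
The causal difference is the pooled difference: 0.312 − 0.258 = +0.054.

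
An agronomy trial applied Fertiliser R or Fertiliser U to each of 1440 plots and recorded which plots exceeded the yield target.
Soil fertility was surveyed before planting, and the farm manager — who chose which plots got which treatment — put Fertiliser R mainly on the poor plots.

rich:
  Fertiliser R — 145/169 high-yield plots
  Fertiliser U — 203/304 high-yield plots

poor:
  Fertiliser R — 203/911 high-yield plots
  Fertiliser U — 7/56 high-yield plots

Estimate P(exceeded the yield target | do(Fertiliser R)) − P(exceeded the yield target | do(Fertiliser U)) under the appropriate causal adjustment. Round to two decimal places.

+0.13

Fertiliser R is higher inside every soil fertility stratum but Fertiliser U is higher in aggregate. Whether to stratify depends on how soil fertility relates to the fertiliser.
Soil fertility satisfies the back-door criterion: it is not a descendant of the fertiliser, and it blocks the spurious path from fertiliser to outcome. Adjusting for it (i.e., using the within-soil fertility rates) gives the causal effect.
Adjusting over the population distribution of soil fertility: 0.328·(0.858−0.668) + 0.672·(0.223−0.125) = +0.128.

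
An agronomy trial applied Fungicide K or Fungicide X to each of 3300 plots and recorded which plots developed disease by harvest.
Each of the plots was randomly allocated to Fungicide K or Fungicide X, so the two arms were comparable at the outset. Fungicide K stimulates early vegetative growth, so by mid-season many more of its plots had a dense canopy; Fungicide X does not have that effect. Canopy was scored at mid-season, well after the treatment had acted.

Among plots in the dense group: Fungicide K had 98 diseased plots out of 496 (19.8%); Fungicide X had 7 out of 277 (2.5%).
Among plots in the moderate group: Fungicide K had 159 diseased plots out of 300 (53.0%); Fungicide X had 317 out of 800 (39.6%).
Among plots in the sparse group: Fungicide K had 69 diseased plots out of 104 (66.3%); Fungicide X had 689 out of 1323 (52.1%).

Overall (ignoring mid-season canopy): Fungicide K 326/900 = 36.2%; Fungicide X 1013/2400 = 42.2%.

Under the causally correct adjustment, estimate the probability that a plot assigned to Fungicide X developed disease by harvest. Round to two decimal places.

Within every mid-season canopy level Fungicide X has the lower rate, yet pooled Fungicide K does — Simpson's reversal.
The distribution of mid-season canopy is itself part of what the fungicide does — it is an intermediate outcome. Holding it fixed would remove that part of the effect; the total effect is the pooled difference.
So P(outcome | do(Fungicide X)) is just the pooled rate for Fungicide X: 1013/2400 = 0.422.

0.42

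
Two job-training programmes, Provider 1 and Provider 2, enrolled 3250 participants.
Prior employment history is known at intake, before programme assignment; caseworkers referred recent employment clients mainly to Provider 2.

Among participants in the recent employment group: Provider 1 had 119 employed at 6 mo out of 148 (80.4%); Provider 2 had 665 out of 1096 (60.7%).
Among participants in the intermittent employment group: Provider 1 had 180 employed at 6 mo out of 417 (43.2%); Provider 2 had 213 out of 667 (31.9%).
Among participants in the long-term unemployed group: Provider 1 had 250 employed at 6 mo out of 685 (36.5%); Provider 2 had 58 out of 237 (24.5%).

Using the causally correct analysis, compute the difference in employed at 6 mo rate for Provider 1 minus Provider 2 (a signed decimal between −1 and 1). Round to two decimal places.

+0.15

The prior employment history-specific comparison favours Provider 1 throughout, but the pooled figures favour Provider 2. The question is whether to condition on prior employment history.
Prior employment history satisfies the back-door criterion: it is not a descendant of the programme, and it blocks the spurious path from programme to outcome. Adjusting for it (i.e., using the within-prior employment history rates) gives the causal effect.
Adjusting over the population distribution of prior employment history: 0.383·(0.804−0.607) + 0.334·(0.432−0.319) + 0.284·(0.365−0.245) = +0.147.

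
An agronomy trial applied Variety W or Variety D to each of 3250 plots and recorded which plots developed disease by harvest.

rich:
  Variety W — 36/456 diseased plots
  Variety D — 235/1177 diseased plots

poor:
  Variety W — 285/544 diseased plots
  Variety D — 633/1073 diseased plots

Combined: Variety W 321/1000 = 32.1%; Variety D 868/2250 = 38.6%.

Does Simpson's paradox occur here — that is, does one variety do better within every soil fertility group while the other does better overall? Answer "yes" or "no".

no

Within each soil fertility level (rich 7.9% vs 20.0%; poor 52.4% vs 59.0%), Variety W has the lower rate every time. Pooled: 32.1% vs 38.6% — Variety W has the lower rate overall. They agree.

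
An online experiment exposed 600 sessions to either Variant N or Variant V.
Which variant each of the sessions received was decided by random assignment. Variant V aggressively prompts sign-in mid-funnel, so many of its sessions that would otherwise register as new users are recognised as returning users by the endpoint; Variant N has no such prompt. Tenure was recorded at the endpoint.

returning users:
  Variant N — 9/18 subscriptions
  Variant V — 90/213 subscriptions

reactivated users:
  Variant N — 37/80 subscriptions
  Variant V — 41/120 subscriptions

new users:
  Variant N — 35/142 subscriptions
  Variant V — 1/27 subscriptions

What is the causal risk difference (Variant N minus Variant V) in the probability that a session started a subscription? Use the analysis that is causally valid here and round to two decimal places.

-0.03

Variant N is higher inside every user tenure stratum but Variant V is higher in aggregate. Whether to stratify depends on how user tenure relates to the variant.
User tenure here is a post-treatment variable shaped by the variant; conditioning on it would introduce bias rather than remove it. The overall comparison is the causal one.
The causal difference is the pooled difference: 0.338 − 0.367 = -0.029.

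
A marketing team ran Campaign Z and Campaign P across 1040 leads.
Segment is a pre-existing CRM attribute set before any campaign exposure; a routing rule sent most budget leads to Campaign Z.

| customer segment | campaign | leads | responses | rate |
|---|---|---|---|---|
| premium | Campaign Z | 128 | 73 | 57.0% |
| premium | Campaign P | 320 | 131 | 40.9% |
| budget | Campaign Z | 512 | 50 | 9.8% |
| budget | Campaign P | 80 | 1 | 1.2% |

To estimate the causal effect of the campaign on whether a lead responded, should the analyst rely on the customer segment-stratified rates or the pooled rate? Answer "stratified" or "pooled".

stratified

Since customer segment is a pre-existing factor (not a product of the campaign) and it affects the outcome on its own, it is a confounder. The stratified rates, not the pooled rate, identify the causal effect.
Within each level — premium: 57.0% vs 40.9%; budget: 9.8% vs 1.2% — Campaign Z is higher every time.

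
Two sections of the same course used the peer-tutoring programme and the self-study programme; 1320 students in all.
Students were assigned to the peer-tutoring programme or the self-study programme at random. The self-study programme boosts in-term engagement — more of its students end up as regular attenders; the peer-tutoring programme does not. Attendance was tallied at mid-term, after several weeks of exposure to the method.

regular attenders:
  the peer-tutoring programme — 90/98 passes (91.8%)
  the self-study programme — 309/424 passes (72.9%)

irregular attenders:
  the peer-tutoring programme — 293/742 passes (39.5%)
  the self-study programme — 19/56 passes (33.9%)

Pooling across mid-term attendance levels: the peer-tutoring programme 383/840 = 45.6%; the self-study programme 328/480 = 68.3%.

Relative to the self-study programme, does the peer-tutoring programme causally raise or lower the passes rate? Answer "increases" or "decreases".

Mid-term attendance here is a post-treatment variable shaped by the teaching method; conditioning on it would introduce bias rather than remove it. The overall comparison is the causal one.
Pooled: the peer-tutoring programme 45.6% vs the self-study programme 68.3%; the self-study programme is higher overall.

decreases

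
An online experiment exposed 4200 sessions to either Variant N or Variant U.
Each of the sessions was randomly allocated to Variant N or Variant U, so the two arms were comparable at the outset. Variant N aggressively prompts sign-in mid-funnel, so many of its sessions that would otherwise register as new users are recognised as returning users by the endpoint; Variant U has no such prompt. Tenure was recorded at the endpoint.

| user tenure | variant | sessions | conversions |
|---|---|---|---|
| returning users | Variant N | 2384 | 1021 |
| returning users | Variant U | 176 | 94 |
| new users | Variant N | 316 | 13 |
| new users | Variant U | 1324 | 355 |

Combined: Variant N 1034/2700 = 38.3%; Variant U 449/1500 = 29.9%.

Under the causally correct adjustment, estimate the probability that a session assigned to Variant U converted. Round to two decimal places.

0.30

User tenure is downstream of the variant. One should not condition on a consequence of treatment, so the overall rates are the right comparison.
So P(outcome | do(Variant U)) is just the pooled rate for Variant U: 449/1500 = 0.299.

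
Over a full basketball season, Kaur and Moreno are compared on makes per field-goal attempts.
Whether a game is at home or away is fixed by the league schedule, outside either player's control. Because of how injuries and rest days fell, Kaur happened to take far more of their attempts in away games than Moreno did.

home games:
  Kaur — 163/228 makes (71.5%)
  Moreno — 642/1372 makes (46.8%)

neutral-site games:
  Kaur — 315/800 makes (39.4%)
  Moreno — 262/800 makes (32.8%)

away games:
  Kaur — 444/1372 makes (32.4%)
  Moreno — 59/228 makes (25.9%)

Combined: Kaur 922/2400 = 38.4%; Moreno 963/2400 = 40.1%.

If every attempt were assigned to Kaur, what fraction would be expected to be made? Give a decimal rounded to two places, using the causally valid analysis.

The stratified and pooled comparisons disagree (Kaur wins within each game venue; Moreno wins overall), so the answer turns on the causal role of game venue.
Game venue satisfies the back-door criterion: it is not a descendant of the player, and it blocks the spurious path from player to outcome. Adjusting for it (i.e., using the within-game venue rates) gives the causal effect.
Standardising Kaur to the population game venue mix: 0.333·163/228 + 0.333·315/800 + 0.333·444/1372 = 0.477.

0.48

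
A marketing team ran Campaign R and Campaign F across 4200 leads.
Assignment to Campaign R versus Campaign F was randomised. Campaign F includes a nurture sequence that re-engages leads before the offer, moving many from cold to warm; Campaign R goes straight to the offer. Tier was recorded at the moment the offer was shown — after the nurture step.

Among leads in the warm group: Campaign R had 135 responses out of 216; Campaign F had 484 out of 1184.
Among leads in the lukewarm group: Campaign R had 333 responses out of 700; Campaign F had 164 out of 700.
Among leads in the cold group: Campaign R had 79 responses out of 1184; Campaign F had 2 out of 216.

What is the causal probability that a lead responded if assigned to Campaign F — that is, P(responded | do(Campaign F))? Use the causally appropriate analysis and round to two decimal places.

0.31

Within every engagement tier level Campaign R has the higher rate, yet pooled Campaign F does — Simpson's reversal.
Because the campaign influences engagement tier, engagement tier is a post-treatment mediator, not a confounder. Stratifying on it would bias the estimate; the causal effect is the crude pooled difference.
So P(outcome | do(Campaign F)) is just the pooled rate for Campaign F: 650/2100 = 0.310.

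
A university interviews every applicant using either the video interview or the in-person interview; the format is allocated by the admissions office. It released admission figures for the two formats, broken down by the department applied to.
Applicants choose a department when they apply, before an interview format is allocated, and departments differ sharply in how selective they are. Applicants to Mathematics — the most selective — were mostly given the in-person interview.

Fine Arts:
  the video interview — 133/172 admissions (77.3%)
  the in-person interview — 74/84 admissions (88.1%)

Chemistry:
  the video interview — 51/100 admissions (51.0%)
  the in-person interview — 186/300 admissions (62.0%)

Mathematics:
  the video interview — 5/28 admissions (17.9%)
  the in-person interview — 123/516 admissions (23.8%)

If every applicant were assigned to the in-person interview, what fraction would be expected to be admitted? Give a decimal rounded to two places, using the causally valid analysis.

the in-person interview is higher inside every department stratum but the video interview is higher in aggregate. Whether to stratify depends on how department relates to the interview format.
Department satisfies the back-door criterion: it is not a descendant of the interview format, and it blocks the spurious path from interview format to outcome. Adjusting for it (i.e., using the within-department rates) gives the causal effect.
Standardising the in-person interview to the population department mix: 0.213·74/84 + 0.333·186/300 + 0.453·123/516 = 0.503.

0.50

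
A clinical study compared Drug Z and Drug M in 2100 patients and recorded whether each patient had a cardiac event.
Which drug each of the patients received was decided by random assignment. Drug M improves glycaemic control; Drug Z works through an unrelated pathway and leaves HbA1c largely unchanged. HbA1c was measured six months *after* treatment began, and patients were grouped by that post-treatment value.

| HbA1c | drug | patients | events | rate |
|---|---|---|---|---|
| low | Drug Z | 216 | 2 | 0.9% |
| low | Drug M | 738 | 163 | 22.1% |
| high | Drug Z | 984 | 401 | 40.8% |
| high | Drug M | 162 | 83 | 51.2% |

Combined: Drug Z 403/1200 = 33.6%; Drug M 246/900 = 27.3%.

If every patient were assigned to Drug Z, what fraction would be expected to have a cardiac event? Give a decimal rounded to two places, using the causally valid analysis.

0.34

Stratifying would compare drugs among patients the drugs themselves sorted into HbA1c groups — a form of selection on an intermediate. The unconditioned pooled rates give the total causal effect.
So P(outcome | do(Drug Z)) is just the pooled rate for Drug Z: 403/1200 = 0.336.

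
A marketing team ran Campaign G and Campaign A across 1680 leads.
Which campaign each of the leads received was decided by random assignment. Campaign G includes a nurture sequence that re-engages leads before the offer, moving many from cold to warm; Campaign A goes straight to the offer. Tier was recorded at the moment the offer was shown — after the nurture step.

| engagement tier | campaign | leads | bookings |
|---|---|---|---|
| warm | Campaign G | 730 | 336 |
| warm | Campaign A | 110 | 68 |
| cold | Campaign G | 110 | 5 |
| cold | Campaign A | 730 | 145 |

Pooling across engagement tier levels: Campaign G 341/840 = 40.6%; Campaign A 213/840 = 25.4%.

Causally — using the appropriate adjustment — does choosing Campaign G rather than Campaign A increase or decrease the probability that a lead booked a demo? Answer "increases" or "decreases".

Within every engagement tier level Campaign A has the higher rate, yet pooled Campaign G does — Simpson's reversal.
The distribution of engagement tier is itself part of what the campaign does — it is an intermediate outcome. Holding it fixed would remove that part of the effect; the total effect is the pooled difference.
Pooled: Campaign G 40.6% vs Campaign A 25.4%; Campaign G is higher overall.

increases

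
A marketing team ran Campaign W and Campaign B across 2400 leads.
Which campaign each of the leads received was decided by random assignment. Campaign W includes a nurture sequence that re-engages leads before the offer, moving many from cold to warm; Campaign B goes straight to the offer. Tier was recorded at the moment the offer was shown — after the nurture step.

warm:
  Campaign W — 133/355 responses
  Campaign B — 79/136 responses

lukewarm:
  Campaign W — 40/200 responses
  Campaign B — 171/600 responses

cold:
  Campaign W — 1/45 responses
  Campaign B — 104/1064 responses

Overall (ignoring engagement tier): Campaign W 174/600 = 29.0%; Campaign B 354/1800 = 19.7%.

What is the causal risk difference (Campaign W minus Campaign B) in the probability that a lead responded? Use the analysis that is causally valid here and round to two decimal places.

Engagement tier lies on the pathway campaign → engagement tier → outcome, so adjusting for it blocks the indirect effect. For the total causal effect of campaign, use the unadjusted pooled rates.
The causal difference is the pooled difference: 0.290 − 0.197 = +0.093.

+0.09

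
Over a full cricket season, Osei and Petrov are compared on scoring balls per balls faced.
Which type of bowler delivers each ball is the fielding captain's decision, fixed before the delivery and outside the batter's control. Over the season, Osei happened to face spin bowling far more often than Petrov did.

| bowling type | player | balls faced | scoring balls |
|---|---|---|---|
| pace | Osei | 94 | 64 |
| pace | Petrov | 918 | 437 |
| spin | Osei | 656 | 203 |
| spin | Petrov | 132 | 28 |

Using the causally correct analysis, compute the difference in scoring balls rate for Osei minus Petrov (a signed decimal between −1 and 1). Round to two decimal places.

+0.16

The bowling type-specific comparison favours Osei throughout, but the pooled figures favour Petrov. The question is whether to condition on bowling type.
The imbalance in bowling type arose from how balls faced were allocated, not from anything the player did; and bowling type independently affects the outcome. The pooled gap is confounded — condition on bowling type.
Adjusting over the population distribution of bowling type: 0.562·(0.681−0.476) + 0.438·(0.309−0.212) = +0.158.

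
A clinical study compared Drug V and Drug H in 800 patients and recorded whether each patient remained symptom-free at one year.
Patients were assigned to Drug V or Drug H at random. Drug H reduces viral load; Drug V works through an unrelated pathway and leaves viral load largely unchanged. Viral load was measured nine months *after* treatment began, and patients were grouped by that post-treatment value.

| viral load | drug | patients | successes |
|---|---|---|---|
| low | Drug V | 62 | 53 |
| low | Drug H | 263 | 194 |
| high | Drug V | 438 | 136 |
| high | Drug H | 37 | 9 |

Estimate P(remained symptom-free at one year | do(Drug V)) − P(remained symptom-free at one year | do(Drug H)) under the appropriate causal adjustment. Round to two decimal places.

-0.30

Viral load is recorded after the drug and is itself shifted by it — it sits on the causal path from drug to outcome. Conditioning on a mediator would strip out part of the effect we want; the pooled comparison gives the total causal effect.
The causal difference is the pooled difference: 0.378 − 0.677 = -0.299.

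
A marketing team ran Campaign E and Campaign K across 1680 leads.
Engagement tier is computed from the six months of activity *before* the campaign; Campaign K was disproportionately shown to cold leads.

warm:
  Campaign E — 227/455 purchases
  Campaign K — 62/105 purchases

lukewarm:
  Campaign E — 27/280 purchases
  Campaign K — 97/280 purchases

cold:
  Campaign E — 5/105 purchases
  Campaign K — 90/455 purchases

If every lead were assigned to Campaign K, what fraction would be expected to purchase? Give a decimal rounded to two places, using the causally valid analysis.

0.38

The engagement tier-specific comparison favours Campaign K throughout, but the pooled figures favour Campaign E. The question is whether to condition on engagement tier.
Since engagement tier is a pre-existing factor (not a product of the campaign) and it affects the outcome on its own, it is a confounder. The stratified rates, not the pooled rate, identify the causal effect.
Standardising Campaign K to the population engagement tier mix: 0.333·62/105 + 0.333·97/280 + 0.333·90/455 = 0.378.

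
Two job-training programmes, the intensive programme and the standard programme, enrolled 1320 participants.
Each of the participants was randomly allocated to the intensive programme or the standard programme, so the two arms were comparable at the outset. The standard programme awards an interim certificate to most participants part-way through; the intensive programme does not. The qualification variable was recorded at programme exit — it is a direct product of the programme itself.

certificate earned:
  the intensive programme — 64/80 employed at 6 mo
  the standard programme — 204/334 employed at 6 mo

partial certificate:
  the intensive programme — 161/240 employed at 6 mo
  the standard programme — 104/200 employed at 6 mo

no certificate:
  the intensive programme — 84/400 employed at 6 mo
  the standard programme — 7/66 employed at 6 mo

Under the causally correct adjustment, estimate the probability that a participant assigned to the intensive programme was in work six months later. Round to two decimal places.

the intensive programme is higher inside every qualification attained during the programme stratum but the standard programme is higher in aggregate. Whether to stratify depends on how qualification attained during the programme relates to the programme.
The distribution of qualification attained during the programme is itself part of what the programme does — it is an intermediate outcome. Holding it fixed would remove that part of the effect; the total effect is the pooled difference.
So P(outcome | do(the intensive programme)) is just the pooled rate for the intensive programme: 309/720 = 0.429.

0.43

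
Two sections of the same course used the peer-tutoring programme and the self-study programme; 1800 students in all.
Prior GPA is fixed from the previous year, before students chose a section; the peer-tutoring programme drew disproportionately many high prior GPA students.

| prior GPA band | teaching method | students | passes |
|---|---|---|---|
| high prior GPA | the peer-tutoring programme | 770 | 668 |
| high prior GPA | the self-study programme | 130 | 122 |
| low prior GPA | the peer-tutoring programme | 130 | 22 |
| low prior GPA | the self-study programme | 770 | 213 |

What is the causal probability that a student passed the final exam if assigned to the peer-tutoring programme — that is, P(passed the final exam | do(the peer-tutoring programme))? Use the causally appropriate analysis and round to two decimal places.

0.52

The prior GPA band-specific comparison favours the self-study programme throughout, but the pooled figures favour the peer-tutoring programme. The question is whether to condition on prior GPA band.
Here prior GPA band is a common cause — it drives both which teaching method a case falls under and the outcome. The crude comparison mixes populations; the stratum-specific rates are the causally relevant ones.
Standardising the peer-tutoring programme to the population prior GPA band mix: 0.500·668/770 + 0.500·22/130 = 0.518.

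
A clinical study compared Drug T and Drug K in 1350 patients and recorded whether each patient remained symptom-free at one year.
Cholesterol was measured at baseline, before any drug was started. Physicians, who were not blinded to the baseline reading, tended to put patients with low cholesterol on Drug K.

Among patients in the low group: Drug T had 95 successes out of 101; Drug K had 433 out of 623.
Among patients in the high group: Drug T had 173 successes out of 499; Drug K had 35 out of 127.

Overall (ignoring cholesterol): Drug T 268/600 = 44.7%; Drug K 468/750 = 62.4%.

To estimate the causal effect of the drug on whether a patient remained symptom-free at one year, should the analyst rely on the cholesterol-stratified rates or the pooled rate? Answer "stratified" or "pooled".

The stratified and pooled comparisons disagree (Drug T wins within each cholesterol; Drug K wins overall), so the answer turns on the causal role of cholesterol.
Cholesterol is set before the drug has any effect — it is not caused by the drug — and it independently drives the outcome. That makes it a confounder, so the causal comparison is within cholesterol levels.
Within each level — low: 94.1% vs 69.5%; high: 34.7% vs 27.6% — Drug T is higher every time.

stratified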